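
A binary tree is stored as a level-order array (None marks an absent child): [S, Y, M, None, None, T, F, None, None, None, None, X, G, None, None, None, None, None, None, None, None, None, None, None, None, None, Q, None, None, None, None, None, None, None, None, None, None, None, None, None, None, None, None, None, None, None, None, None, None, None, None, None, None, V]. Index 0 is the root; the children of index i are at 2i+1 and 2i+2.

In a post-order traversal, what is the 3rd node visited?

V

Post-order visits the left subtree, then the right subtree, then the node.
At S: go left to Y.
  Y is a leaf — visit Y.
At S: go right to M.
  At M: go left to T.
    At T: go left to X.
      X is a leaf — visit X.
    At T: go right to G.
      At G: no left child.
      At G: go right to Q.
        At Q: go left to V.
          V is a leaf — visit V.
        At Q: no right child.
        Visit Q.
      Visit G.
    Visit T.
  At M: go right to F.
    F is a leaf — visit F.
  Visit M.
Visit S.
Full post-order sequence: Y, X, V, Q, G, T, F, M, S.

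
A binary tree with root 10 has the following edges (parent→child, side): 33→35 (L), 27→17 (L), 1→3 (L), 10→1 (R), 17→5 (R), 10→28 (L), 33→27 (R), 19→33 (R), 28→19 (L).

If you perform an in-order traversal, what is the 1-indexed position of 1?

In-order visits the left subtree, then the node, then the right subtree.
At 10: go left to 28.
  At 28: go left to 19.
    At 19: no left child.
    Visit 19.
    At 19: go right to 33.
      At 33: go left to 35.
        35 is a leaf — visit 35.
      Visit 33.
      At 33: go right to 27.
        At 27: go left to 17.
          At 17: no left child.
          Visit 17.
          At 17: go right to 5.
            5 is a leaf — visit 5.
        Visit 27.
        At 27: no right child.
  Visit 28.
  At 28: no right child.
Visit 10.
At 10: go right to 1.
  At 1: go left to 3.
    3 is a leaf — visit 3.
  Visit 1.
  At 1: no right child.
Full in-order sequence: 19, 35, 33, 17, 5, 27, 28, 10, 3, 1.

10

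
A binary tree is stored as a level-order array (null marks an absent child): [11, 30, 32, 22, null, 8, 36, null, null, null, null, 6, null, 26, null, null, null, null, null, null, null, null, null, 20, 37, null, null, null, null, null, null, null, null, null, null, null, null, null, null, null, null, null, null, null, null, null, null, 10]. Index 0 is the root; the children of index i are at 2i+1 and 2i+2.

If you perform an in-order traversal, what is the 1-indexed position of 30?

In-order visits the left subtree, then the node, then the right subtree.
At 11: go left to 30.
  At 30: go left to 22.
    22 is a leaf — visit 22.
  Visit 30.
  At 30: no right child.
Visit 11.
At 11: go right to 32.
  At 32: go left to 8.
    At 8: go left to 6.
      At 6: go left to 20.
        At 20: go left to 10.
          10 is a leaf — visit 10.
        Visit 20.
        At 20: no right child.
      Visit 6.
      At 6: go right to 37.
        37 is a leaf — visit 37.
    Visit 8.
    At 8: no right child.
  Visit 32.
  At 32: go right to 36.
    At 36: go left to 26.
      26 is a leaf — visit 26.
    Visit 36.
    At 36: no right child.
Full in-order sequence: 22, 30, 11, 10, 20, 6, 37, 8, 32, 26, 36.

2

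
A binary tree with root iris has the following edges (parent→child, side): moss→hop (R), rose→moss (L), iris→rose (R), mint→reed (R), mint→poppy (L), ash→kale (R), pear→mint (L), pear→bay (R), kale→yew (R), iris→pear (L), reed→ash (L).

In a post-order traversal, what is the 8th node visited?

pear

Post-order visits the left subtree, then the right subtree, then the node.
At iris: go left to pear.
  At pear: go left to mint.
    At mint: go left to poppy.
      poppy is a leaf — visit poppy.
    At mint: go right to reed.
      At reed: go left to ash.
        At ash: no left child.
        At ash: go right to kale.
          At kale: no left child.
          At kale: go right to yew.
            yew is a leaf — visit yew.
          Visit kale.
        Visit ash.
      At reed: no right child.
      Visit reed.
    Visit mint.
  At pear: go right to bay.
    bay is a leaf — visit bay.
  Visit pear.
At iris: go right to rose.
  At rose: go left to moss.
    At moss: no left child.
    At moss: go right to hop.
      hop is a leaf — visit hop.
    Visit moss.
  At rose: no right child.
  Visit rose.
Visit iris.
Full post-order sequence: poppy, yew, kale, ash, reed, mint, bay, pear, hop, moss, rose, iris.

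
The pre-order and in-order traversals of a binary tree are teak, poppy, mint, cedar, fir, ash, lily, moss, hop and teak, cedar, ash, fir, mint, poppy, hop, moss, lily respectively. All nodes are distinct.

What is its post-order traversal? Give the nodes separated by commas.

The first element of pre-order is the root; it splits in-order into left and right subtrees.
Root teak: left subtree has 0 nodes { }, right has 8 {cedar, ash, fir, mint, poppy, hop, moss, lily}.
  Root poppy: left subtree has 4 nodes {cedar, ash, fir, mint}, right has 3 {hop, moss, lily}.
    Root mint: left subtree has 3 nodes {cedar, ash, fir}, right has 0 { }.
      Root cedar: left subtree has 0 nodes { }, right has 2 {ash, fir}.
        Root fir: left subtree has 1 node {ash}, right has 0 { }.
    Root lily: left subtree has 2 nodes {hop, moss}, right has 0 { }.
      Root moss: left subtree has 1 node {hop}, right has 0 { }.

ash, fir, cedar, mint, hop, moss, lily, poppy, teak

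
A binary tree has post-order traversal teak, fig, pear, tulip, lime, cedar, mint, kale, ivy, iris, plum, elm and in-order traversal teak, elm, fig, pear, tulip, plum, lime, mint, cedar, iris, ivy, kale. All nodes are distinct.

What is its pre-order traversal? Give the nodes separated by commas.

The last element of post-order is the root; it splits in-order into left and right subtrees.
Root elm: left subtree has 1 node {teak}, right has 10 {fig, pear, tulip, plum, lime, mint, cedar, iris, ivy, kale}.
  Root plum: left subtree has 3 nodes {fig, pear, tulip}, right has 6 {lime, mint, cedar, iris, ivy, kale}.
    Root tulip: left subtree has 2 nodes {fig, pear}, right has 0 { }.
      Root pear: left subtree has 1 node {fig}, right has 0 { }.
    Root iris: left subtree has 3 nodes {lime, mint, cedar}, right has 2 {ivy, kale}.
      Root mint: left subtree has 1 node {lime}, right has 1 {cedar}.
      Root ivy: left subtree has 0 nodes { }, right has 1 {kale}.

elm, teak, plum, tulip, pear, fig, iris, mint, lime, cedar, ivy, kale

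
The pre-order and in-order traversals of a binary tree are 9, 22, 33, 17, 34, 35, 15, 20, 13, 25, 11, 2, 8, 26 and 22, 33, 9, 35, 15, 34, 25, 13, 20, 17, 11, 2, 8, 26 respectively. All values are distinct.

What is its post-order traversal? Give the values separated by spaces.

The first element of pre-order is the root; it splits in-order into left and right subtrees.
Root 9: left subtree has 2 nodes {22, 33}, right has 11 {35, 15, 34, 25, 13, 20, 17, 11, 2, 8, 26}.
  Root 22: left subtree has 0 nodes { }, right has 1 {33}.
  Root 17: left subtree has 6 nodes {35, 15, 34, 25, 13, 20}, right has 4 {11, 2, 8, 26}.
    Root 34: left subtree has 2 nodes {35, 15}, right has 3 {25, 13, 20}.
      Root 35: left subtree has 0 nodes { }, right has 1 {15}.
      Root 20: left subtree has 2 nodes {25, 13}, right has 0 { }.
        Root 13: left subtree has 1 node {25}, right has 0 { }.
    Root 11: left subtree has 0 nodes { }, right has 3 {2, 8, 26}.
      Root 2: left subtree has 0 nodes { }, right has 2 {8, 26}.
        Root 8: left subtree has 0 nodes { }, right has 1 {26}.

33 22 15 35 25 13 20 34 26 8 2 11 17 9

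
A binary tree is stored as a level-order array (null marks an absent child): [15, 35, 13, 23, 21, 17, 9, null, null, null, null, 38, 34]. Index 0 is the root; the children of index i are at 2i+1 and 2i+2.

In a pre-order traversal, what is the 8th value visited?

Pre-order visits the node, then its left subtree, then its right subtree.
Visit 15.
At 15: go left to 35.
  Visit 35.
  At 35: go left to 23.
    23 is a leaf — visit 23.
  At 35: go right to 21.
    21 is a leaf — visit 21.
At 15: go right to 13.
  Visit 13.
  At 13: go left to 17.
    Visit 17.
    At 17: go left to 38.
      38 is a leaf — visit 38.
    At 17: go right to 34.
      34 is a leaf — visit 34.
  At 13: go right to 9.
    9 is a leaf — visit 9.
Full pre-order sequence: 15, 35, 23, 21, 13, 17, 38, 34, 9.

34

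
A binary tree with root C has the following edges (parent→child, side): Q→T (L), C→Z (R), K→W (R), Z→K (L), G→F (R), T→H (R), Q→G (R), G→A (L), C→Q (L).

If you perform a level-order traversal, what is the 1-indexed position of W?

Level-order visits nodes level by level from the root, left to right within each level.
Level 0: C
Level 1: Q, Z
Level 2: T, G, K
Level 3: H, A, F, W
Full level-order sequence: C, Q, Z, T, G, K, H, A, F, W.

10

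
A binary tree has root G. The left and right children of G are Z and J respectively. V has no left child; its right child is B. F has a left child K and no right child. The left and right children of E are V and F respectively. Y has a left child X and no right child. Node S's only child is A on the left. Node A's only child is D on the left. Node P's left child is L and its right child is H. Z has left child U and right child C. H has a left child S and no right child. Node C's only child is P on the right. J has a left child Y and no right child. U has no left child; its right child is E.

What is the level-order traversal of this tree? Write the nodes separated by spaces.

Level-order visits nodes level by level from the root, left to right within each level.
Level 0: G
Level 1: Z, J
Level 2: U, C, Y
Level 3: E, P, X
Level 4: V, F, L, H
Level 5: B, K, S
Level 6: A
Level 7: D

G Z J U C Y E P X V F L H B K S A D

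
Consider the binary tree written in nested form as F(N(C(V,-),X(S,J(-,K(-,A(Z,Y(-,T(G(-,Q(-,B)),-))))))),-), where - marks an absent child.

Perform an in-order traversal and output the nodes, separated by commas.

In-order visits the left subtree, then the node, then the right subtree.
At F: go left to N.
  At N: go left to C.
    At C: go left to V.
      V is a leaf — visit V.
    Visit C.
    At C: no right child.
  Visit N.
  At N: go right to X.
    At X: go left to S.
      S is a leaf — visit S.
    Visit X.
    At X: go right to J.
      At J: no left child.
      Visit J.
      At J: go right to K.
        At K: no left child.
        Visit K.
        At K: go right to A.
          At A: go left to Z.
            Z is a leaf — visit Z.
          Visit A.
          At A: go right to Y.
            At Y: no left child.
            Visit Y.
            At Y: go right to T.
              At T: go left to G.
                At G: no left child.
                Visit G.
                At G: go right to Q.
                  At Q: no left child.
                  Visit Q.
                  At Q: go right to B.
                    B is a leaf — visit B.
              Visit T.
              At T: no right child.
Visit F.
At F: no right child.

V, C, N, S, X, J, K, Z, A, Y, G, Q, B, T, F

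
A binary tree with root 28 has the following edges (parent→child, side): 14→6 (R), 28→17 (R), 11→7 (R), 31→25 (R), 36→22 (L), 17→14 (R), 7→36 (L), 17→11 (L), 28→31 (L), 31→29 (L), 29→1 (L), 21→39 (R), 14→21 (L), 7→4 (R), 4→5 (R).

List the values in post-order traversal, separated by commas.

Post-order visits the left subtree, then the right subtree, then the node.
At 28: go left to 31.
  At 31: go left to 29.
    At 29: go left to 1.
      1 is a leaf — visit 1.
    At 29: no right child.
    Visit 29.
  At 31: go right to 25.
    25 is a leaf — visit 25.
  Visit 31.
At 28: go right to 17.
  At 17: go left to 11.
    At 11: no left child.
    At 11: go right to 7.
      At 7: go left to 36.
        At 36: go left to 22.
          22 is a leaf — visit 22.
        At 36: no right child.
        Visit 36.
      At 7: go right to 4.
        At 4: no left child.
        At 4: go right to 5.
          5 is a leaf — visit 5.
        Visit 4.
      Visit 7.
    Visit 11.
  At 17: go right to 14.
    At 14: go left to 21.
      At 21: no left child.
      At 21: go right to 39.
        39 is a leaf — visit 39.
      Visit 21.
    At 14: go right to 6.
      6 is a leaf — visit 6.
    Visit 14.
  Visit 17.
Visit 28.

1, 29, 25, 31, 22, 36, 5, 4, 7, 11, 39, 21, 6, 14, 17, 28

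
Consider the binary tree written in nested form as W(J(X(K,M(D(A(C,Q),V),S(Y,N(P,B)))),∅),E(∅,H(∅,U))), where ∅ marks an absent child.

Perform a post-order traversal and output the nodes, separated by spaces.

Post-order visits the left subtree, then the right subtree, then the node.
At W: go left to J.
  At J: go left to X.
    At X: go left to K.
      K is a leaf — visit K.
    At X: go right to M.
      At M: go left to D.
        At D: go left to A.
          At A: go left to C.
            C is a leaf — visit C.
          At A: go right to Q.
            Q is a leaf — visit Q.
          Visit A.
        At D: go right to V.
          V is a leaf — visit V.
        Visit D.
      At M: go right to S.
        At S: go left to Y.
          Y is a leaf — visit Y.
        At S: go right to N.
          At N: go left to P.
            P is a leaf — visit P.
          At N: go right to B.
            B is a leaf — visit B.
          Visit N.
        Visit S.
      Visit M.
    Visit X.
  At J: no right child.
  Visit J.
At W: go right to E.
  At E: no left child.
  At E: go right to H.
    At H: no left child.
    At H: go right to U.
      U is a leaf — visit U.
    Visit H.
  Visit E.
Visit W.

K C Q A V D Y P B N S M X J U H E W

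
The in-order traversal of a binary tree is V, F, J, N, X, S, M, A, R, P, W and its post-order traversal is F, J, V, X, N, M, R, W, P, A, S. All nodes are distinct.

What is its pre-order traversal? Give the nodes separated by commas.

S, N, V, J, F, X, A, M, P, R, W

The last element of post-order is the root; it splits in-order into left and right subtrees.
Root S: left subtree has 5 nodes {V, F, J, N, X}, right has 5 {M, A, R, P, W}.
  Root N: left subtree has 3 nodes {V, F, J}, right has 1 {X}.
    Root V: left subtree has 0 nodes { }, right has 2 {F, J}.
      Root J: left subtree has 1 node {F}, right has 0 { }.
  Root A: left subtree has 1 node {M}, right has 3 {R, P, W}.
    Root P: left subtree has 1 node {R}, right has 1 {W}.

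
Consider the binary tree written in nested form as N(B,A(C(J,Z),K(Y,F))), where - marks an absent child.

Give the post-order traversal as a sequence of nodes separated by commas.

B, J, Z, C, Y, F, K, A, N

Post-order visits the left subtree, then the right subtree, then the node.
At N: go left to B.
  B is a leaf — visit B.
At N: go right to A.
  At A: go left to C.
    At C: go left to J.
      J is a leaf — visit J.
    At C: go right to Z.
      Z is a leaf — visit Z.
    Visit C.
  At A: go right to K.
    At K: go left to Y.
      Y is a leaf — visit Y.
    At K: go right to F.
      F is a leaf — visit F.
    Visit K.
  Visit A.
Visit N.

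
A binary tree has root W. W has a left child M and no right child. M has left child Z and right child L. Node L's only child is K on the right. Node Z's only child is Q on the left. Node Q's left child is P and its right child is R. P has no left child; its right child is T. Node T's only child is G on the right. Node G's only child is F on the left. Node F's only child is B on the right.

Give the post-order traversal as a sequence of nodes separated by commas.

Post-order visits the left subtree, then the right subtree, then the node.
At W: go left to M.
  At M: go left to Z.
    At Z: go left to Q.
      At Q: go left to P.
        At P: no left child.
        At P: go right to T.
          At T: no left child.
          At T: go right to G.
            At G: go left to F.
              At F: no left child.
              At F: go right to B.
                B is a leaf — visit B.
              Visit F.
            At G: no right child.
            Visit G.
          Visit T.
        Visit P.
      At Q: go right to R.
        R is a leaf — visit R.
      Visit Q.
    At Z: no right child.
    Visit Z.
  At M: go right to L.
    At L: no left child.
    At L: go right to K.
      K is a leaf — visit K.
    Visit L.
  Visit M.
At W: no right child.
Visit W.

B, F, G, T, P, R, Q, Z, K, L, M, W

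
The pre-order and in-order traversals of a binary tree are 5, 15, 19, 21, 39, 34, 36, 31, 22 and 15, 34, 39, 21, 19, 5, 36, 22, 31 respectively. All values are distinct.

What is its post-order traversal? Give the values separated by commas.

34, 39, 21, 19, 15, 22, 31, 36, 5

The first element of pre-order is the root; it splits in-order into left and right subtrees.
Root 5: left subtree has 5 nodes {15, 34, 39, 21, 19}, right has 3 {36, 22, 31}.
  Root 15: left subtree has 0 nodes { }, right has 4 {34, 39, 21, 19}.
    Root 19: left subtree has 3 nodes {34, 39, 21}, right has 0 { }.
      Root 21: left subtree has 2 nodes {34, 39}, right has 0 { }.
        Root 39: left subtree has 1 node {34}, right has 0 { }.
  Root 36: left subtree has 0 nodes { }, right has 2 {22, 31}.
    Root 31: left subtree has 1 node {22}, right has 0 { }.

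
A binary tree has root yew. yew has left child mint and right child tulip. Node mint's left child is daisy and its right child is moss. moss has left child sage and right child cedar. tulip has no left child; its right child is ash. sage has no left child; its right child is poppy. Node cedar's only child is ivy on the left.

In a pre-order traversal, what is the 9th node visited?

Pre-order visits the node, then its left subtree, then its right subtree.
Visit yew.
At yew: go left to mint.
  Visit mint.
  At mint: go left to daisy.
    daisy is a leaf — visit daisy.
  At mint: go right to moss.
    Visit moss.
    At moss: go left to sage.
      Visit sage.
      At sage: no left child.
      At sage: go right to poppy.
        poppy is a leaf — visit poppy.
    At moss: go right to cedar.
      Visit cedar.
      At cedar: go left to ivy.
        ivy is a leaf — visit ivy.
      At cedar: no right child.
At yew: go right to tulip.
  Visit tulip.
  At tulip: no left child.
  At tulip: go right to ash.
    ash is a leaf — visit ash.
Full pre-order sequence: yew, mint, daisy, moss, sage, poppy, cedar, ivy, tulip, ash.

tulip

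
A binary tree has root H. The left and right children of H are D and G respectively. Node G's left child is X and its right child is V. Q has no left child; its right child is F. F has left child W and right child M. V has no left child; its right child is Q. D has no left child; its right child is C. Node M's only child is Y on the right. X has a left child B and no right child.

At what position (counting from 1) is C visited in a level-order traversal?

Level-order visits nodes level by level from the root, left to right within each level.
Level 0: H
Level 1: D, G
Level 2: C, X, V
Level 3: B, Q
Level 4: F
Level 5: W, M
Level 6: Y
Full level-order sequence: H, D, G, C, X, V, B, Q, F, W, M, Y.

4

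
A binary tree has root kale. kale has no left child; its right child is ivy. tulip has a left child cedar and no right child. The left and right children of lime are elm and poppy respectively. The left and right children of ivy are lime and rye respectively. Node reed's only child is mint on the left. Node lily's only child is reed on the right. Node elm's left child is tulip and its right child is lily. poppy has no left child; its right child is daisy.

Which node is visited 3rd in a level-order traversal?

lime

Level-order visits nodes level by level from the root, left to right within each level.
Level 0: kale
Level 1: ivy
Level 2: lime, rye
Level 3: elm, poppy
Level 4: tulip, lily, daisy
Level 5: cedar, reed
Level 6: mint
Full level-order sequence: kale, ivy, lime, rye, elm, poppy, tulip, lily, daisy, cedar, reed, mint.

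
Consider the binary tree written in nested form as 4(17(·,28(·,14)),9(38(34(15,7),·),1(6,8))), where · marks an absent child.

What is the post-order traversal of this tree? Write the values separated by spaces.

Post-order visits the left subtree, then the right subtree, then the node.
At 4: go left to 17.
  At 17: no left child.
  At 17: go right to 28.
    At 28: no left child.
    At 28: go right to 14.
      14 is a leaf — visit 14.
    Visit 28.
  Visit 17.
At 4: go right to 9.
  At 9: go left to 38.
    At 38: go left to 34.
      At 34: go left to 15.
        15 is a leaf — visit 15.
      At 34: go right to 7.
        7 is a leaf — visit 7.
      Visit 34.
    At 38: no right child.
    Visit 38.
  At 9: go right to 1.
    At 1: go left to 6.
      6 is a leaf — visit 6.
    At 1: go right to 8.
      8 is a leaf — visit 8.
    Visit 1.
  Visit 9.
Visit 4.

14 28 17 15 7 34 38 6 8 1 9 4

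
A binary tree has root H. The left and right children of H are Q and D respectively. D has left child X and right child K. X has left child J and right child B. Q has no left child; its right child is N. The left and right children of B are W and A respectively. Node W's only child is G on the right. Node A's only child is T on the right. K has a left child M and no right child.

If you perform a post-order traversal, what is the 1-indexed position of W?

Post-order visits the left subtree, then the right subtree, then the node.
At H: go left to Q.
  At Q: no left child.
  At Q: go right to N.
    N is a leaf — visit N.
  Visit Q.
At H: go right to D.
  At D: go left to X.
    At X: go left to J.
      J is a leaf — visit J.
    At X: go right to B.
      At B: go left to W.
        At W: no left child.
        At W: go right to G.
          G is a leaf — visit G.
        Visit W.
      At B: go right to A.
        At A: no left child.
        At A: go right to T.
          T is a leaf — visit T.
        Visit A.
      Visit B.
    Visit X.
  At D: go right to K.
    At K: go left to M.
      M is a leaf — visit M.
    At K: no right child.
    Visit K.
  Visit D.
Visit H.
Full post-order sequence: N, Q, J, G, W, T, A, B, X, M, K, D, H.

5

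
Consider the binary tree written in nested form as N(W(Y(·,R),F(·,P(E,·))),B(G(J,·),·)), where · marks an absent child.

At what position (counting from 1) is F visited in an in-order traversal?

4

In-order visits the left subtree, then the node, then the right subtree.
At N: go left to W.
  At W: go left to Y.
    At Y: no left child.
    Visit Y.
    At Y: go right to R.
      R is a leaf — visit R.
  Visit W.
  At W: go right to F.
    At F: no left child.
    Visit F.
    At F: go right to P.
      At P: go left to E.
        E is a leaf — visit E.
      Visit P.
      At P: no right child.
Visit N.
At N: go right to B.
  At B: go left to G.
    At G: go left to J.
      J is a leaf — visit J.
    Visit G.
    At G: no right child.
  Visit B.
  At B: no right child.
Full in-order sequence: Y, R, W, F, E, P, N, J, G, B.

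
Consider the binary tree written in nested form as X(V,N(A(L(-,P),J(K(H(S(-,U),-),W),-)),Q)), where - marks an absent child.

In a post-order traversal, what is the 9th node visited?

J

Post-order visits the left subtree, then the right subtree, then the node.
At X: go left to V.
  V is a leaf — visit V.
At X: go right to N.
  At N: go left to A.
    At A: go left to L.
      At L: no left child.
      At L: go right to P.
        P is a leaf — visit P.
      Visit L.
    At A: go right to J.
      At J: go left to K.
        At K: go left to H.
          At H: go left to S.
            At S: no left child.
            At S: go right to U.
              U is a leaf — visit U.
            Visit S.
          At H: no right child.
          Visit H.
        At K: go right to W.
          W is a leaf — visit W.
        Visit K.
      At J: no right child.
      Visit J.
    Visit A.
  At N: go right to Q.
    Q is a leaf — visit Q.
  Visit N.
Visit X.
Full post-order sequence: V, P, L, U, S, H, W, K, J, A, Q, N, X.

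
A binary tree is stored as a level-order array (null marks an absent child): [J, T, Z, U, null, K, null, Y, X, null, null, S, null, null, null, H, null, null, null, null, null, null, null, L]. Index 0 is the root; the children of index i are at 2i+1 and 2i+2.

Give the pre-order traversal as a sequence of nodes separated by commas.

J, T, U, Y, H, X, Z, K, S, L

Pre-order visits the node, then its left subtree, then its right subtree.
Visit J.
At J: go left to T.
  Visit T.
  At T: go left to U.
    Visit U.
    At U: go left to Y.
      Visit Y.
      At Y: go left to H.
        H is a leaf — visit H.
      At Y: no right child.
    At U: go right to X.
      X is a leaf — visit X.
  At T: no right child.
At J: go right to Z.
  Visit Z.
  At Z: go left to K.
    Visit K.
    At K: go left to S.
      Visit S.
      At S: go left to L.
        L is a leaf — visit L.
      At S: no right child.
    At K: no right child.
  At Z: no right child.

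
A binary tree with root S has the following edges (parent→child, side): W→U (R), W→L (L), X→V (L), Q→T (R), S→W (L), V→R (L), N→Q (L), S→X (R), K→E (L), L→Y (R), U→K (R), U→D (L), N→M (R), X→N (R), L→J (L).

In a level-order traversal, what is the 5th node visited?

U

Level-order visits nodes level by level from the root, left to right within each level.
Level 0: S
Level 1: W, X
Level 2: L, U, V, N
Level 3: J, Y, D, K, R, Q, M
Level 4: E, T
Full level-order sequence: S, W, X, L, U, V, N, J, Y, D, K, R, Q, M, E, T.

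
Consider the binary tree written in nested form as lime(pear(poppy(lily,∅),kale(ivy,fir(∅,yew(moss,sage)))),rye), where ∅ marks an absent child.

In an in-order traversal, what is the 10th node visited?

lime

In-order visits the left subtree, then the node, then the right subtree.
At lime: go left to pear.
  At pear: go left to poppy.
    At poppy: go left to lily.
      lily is a leaf — visit lily.
    Visit poppy.
    At poppy: no right child.
  Visit pear.
  At pear: go right to kale.
    At kale: go left to ivy.
      ivy is a leaf — visit ivy.
    Visit kale.
    At kale: go right to fir.
      At fir: no left child.
      Visit fir.
      At fir: go right to yew.
        At yew: go left to moss.
          moss is a leaf — visit moss.
        Visit yew.
        At yew: go right to sage.
          sage is a leaf — visit sage.
Visit lime.
At lime: go right to rye.
  rye is a leaf — visit rye.
Full in-order sequence: lily, poppy, pear, ivy, kale, fir, moss, yew, sage, lime, rye.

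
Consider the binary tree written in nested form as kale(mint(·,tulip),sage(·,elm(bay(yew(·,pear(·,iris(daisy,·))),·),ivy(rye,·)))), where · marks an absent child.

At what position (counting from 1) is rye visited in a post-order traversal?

8

Post-order visits the left subtree, then the right subtree, then the node.
At kale: go left to mint.
  At mint: no left child.
  At mint: go right to tulip.
    tulip is a leaf — visit tulip.
  Visit mint.
At kale: go right to sage.
  At sage: no left child.
  At sage: go right to elm.
    At elm: go left to bay.
      At bay: go left to yew.
        At yew: no left child.
        At yew: go right to pear.
          At pear: no left child.
          At pear: go right to iris.
            At iris: go left to daisy.
              daisy is a leaf — visit daisy.
            At iris: no right child.
            Visit iris.
          Visit pear.
        Visit yew.
      At bay: no right child.
      Visit bay.
    At elm: go right to ivy.
      At ivy: go left to rye.
        rye is a leaf — visit rye.
      At ivy: no right child.
      Visit ivy.
    Visit elm.
  Visit sage.
Visit kale.
Full post-order sequence: tulip, mint, daisy, iris, pear, yew, bay, rye, ivy, elm, sage, kale.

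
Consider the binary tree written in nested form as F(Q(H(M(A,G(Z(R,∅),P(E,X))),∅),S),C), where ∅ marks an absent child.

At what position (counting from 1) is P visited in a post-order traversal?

6

Post-order visits the left subtree, then the right subtree, then the node.
At F: go left to Q.
  At Q: go left to H.
    At H: go left to M.
      At M: go left to A.
        A is a leaf — visit A.
      At M: go right to G.
        At G: go left to Z.
          At Z: go left to R.
            R is a leaf — visit R.
          At Z: no right child.
          Visit Z.
        At G: go right to P.
          At P: go left to E.
            E is a leaf — visit E.
          At P: go right to X.
            X is a leaf — visit X.
          Visit P.
        Visit G.
      Visit M.
    At H: no right child.
    Visit H.
  At Q: go right to S.
    S is a leaf — visit S.
  Visit Q.
At F: go right to C.
  C is a leaf — visit C.
Visit F.
Full post-order sequence: A, R, Z, E, X, P, G, M, H, S, Q, C, F.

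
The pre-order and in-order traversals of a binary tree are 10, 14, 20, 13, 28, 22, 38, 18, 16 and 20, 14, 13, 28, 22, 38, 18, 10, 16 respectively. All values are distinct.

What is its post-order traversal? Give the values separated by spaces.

20 18 38 22 28 13 14 16 10

The first element of pre-order is the root; it splits in-order into left and right subtrees.
Root 10: left subtree has 7 nodes {20, 14, 13, 28, 22, 38, 18}, right has 1 {16}.
  Root 14: left subtree has 1 node {20}, right has 5 {13, 28, 22, 38, 18}.
    Root 13: left subtree has 0 nodes { }, right has 4 {28, 22, 38, 18}.
      Root 28: left subtree has 0 nodes { }, right has 3 {22, 38, 18}.
        Root 22: left subtree has 0 nodes { }, right has 2 {38, 18}.
          Root 38: left subtree has 0 nodes { }, right has 1 {18}.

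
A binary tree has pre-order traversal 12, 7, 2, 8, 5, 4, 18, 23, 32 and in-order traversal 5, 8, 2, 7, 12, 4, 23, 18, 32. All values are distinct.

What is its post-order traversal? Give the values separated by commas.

5, 8, 2, 7, 23, 32, 18, 4, 12

The first element of pre-order is the root; it splits in-order into left and right subtrees.
Root 12: left subtree has 4 nodes {5, 8, 2, 7}, right has 4 {4, 23, 18, 32}.
  Root 7: left subtree has 3 nodes {5, 8, 2}, right has 0 { }.
    Root 2: left subtree has 2 nodes {5, 8}, right has 0 { }.
      Root 8: left subtree has 1 node {5}, right has 0 { }.
  Root 4: left subtree has 0 nodes { }, right has 3 {23, 18, 32}.
    Root 18: left subtree has 1 node {23}, right has 1 {32}.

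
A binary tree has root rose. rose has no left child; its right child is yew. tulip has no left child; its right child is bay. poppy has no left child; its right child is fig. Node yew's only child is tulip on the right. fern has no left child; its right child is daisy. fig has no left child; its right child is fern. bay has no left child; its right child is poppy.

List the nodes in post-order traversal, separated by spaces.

daisy fern fig poppy bay tulip yew rose

Post-order visits the left subtree, then the right subtree, then the node.
At rose: no left child.
At rose: go right to yew.
  At yew: no left child.
  At yew: go right to tulip.
    At tulip: no left child.
    At tulip: go right to bay.
      At bay: no left child.
      At bay: go right to poppy.
        At poppy: no left child.
        At poppy: go right to fig.
          At fig: no left child.
          At fig: go right to fern.
            At fern: no left child.
            At fern: go right to daisy.
              daisy is a leaf — visit daisy.
            Visit fern.
          Visit fig.
        Visit poppy.
      Visit bay.
    Visit tulip.
  Visit yew.
Visit rose.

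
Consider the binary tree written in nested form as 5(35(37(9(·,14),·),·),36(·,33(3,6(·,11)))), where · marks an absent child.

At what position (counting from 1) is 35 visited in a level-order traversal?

Level-order visits nodes level by level from the root, left to right within each level.
Level 0: 5
Level 1: 35, 36
Level 2: 37, 33
Level 3: 9, 3, 6
Level 4: 14, 11
Full level-order sequence: 5, 35, 36, 37, 33, 9, 3, 6, 14, 11.

2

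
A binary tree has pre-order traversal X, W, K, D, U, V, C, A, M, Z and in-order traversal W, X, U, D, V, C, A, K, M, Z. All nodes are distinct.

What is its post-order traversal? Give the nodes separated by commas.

W, U, A, C, V, D, Z, M, K, X

The first element of pre-order is the root; it splits in-order into left and right subtrees.
Root X: left subtree has 1 node {W}, right has 8 {U, D, V, C, A, K, M, Z}.
  Root K: left subtree has 5 nodes {U, D, V, C, A}, right has 2 {M, Z}.
    Root D: left subtree has 1 node {U}, right has 3 {V, C, A}.
      Root V: left subtree has 0 nodes { }, right has 2 {C, A}.
        Root C: left subtree has 0 nodes { }, right has 1 {A}.
    Root M: left subtree has 0 nodes { }, right has 1 {Z}.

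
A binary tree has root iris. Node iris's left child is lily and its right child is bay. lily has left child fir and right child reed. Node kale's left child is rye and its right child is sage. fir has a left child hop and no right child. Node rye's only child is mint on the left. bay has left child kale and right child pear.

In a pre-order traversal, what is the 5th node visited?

Pre-order visits the node, then its left subtree, then its right subtree.
Visit iris.
At iris: go left to lily.
  Visit lily.
  At lily: go left to fir.
    Visit fir.
    At fir: go left to hop.
      hop is a leaf — visit hop.
    At fir: no right child.
  At lily: go right to reed.
    reed is a leaf — visit reed.
At iris: go right to bay.
  Visit bay.
  At bay: go left to kale.
    Visit kale.
    At kale: go left to rye.
      Visit rye.
      At rye: go left to mint.
        mint is a leaf — visit mint.
      At rye: no right child.
    At kale: go right to sage.
      sage is a leaf — visit sage.
  At bay: go right to pear.
    pear is a leaf — visit pear.
Full pre-order sequence: iris, lily, fir, hop, reed, bay, kale, rye, mint, sage, pear.

reed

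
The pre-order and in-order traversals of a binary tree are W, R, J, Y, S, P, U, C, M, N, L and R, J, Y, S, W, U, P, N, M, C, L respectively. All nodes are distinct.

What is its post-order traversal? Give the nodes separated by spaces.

S Y J R U N M L C P W

The first element of pre-order is the root; it splits in-order into left and right subtrees.
Root W: left subtree has 4 nodes {R, J, Y, S}, right has 6 {U, P, N, M, C, L}.
  Root R: left subtree has 0 nodes { }, right has 3 {J, Y, S}.
    Root J: left subtree has 0 nodes { }, right has 2 {Y, S}.
      Root Y: left subtree has 0 nodes { }, right has 1 {S}.
  Root P: left subtree has 1 node {U}, right has 4 {N, M, C, L}.
    Root C: left subtree has 2 nodes {N, M}, right has 1 {L}.
      Root M: left subtree has 1 node {N}, right has 0 { }.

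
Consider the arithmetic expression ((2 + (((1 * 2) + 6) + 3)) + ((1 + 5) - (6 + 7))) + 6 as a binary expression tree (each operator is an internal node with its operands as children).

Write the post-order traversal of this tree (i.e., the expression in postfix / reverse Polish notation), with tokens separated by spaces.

Post-order on an expression tree gives postfix notation: for each operator, emit left operand, right operand, then the operator.

2 1 2 * 6 + 3 + + 1 5 + 6 7 + - + 6 +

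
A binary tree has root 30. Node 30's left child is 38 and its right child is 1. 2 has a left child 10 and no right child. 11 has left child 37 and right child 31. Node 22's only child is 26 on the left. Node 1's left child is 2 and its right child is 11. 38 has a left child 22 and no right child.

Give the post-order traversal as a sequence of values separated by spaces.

26 22 38 10 2 37 31 11 1 30

Post-order visits the left subtree, then the right subtree, then the node.
At 30: go left to 38.
  At 38: go left to 22.
    At 22: go left to 26.
      26 is a leaf — visit 26.
    At 22: no right child.
    Visit 22.
  At 38: no right child.
  Visit 38.
At 30: go right to 1.
  At 1: go left to 2.
    At 2: go left to 10.
      10 is a leaf — visit 10.
    At 2: no right child.
    Visit 2.
  At 1: go right to 11.
    At 11: go left to 37.
      37 is a leaf — visit 37.
    At 11: go right to 31.
      31 is a leaf — visit 31.
    Visit 11.
  Visit 1.
Visit 30.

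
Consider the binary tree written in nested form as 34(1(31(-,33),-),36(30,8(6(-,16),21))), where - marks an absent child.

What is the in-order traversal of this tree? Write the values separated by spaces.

In-order visits the left subtree, then the node, then the right subtree.
At 34: go left to 1.
  At 1: go left to 31.
    At 31: no left child.
    Visit 31.
    At 31: go right to 33.
      33 is a leaf — visit 33.
  Visit 1.
  At 1: no right child.
Visit 34.
At 34: go right to 36.
  At 36: go left to 30.
    30 is a leaf — visit 30.
  Visit 36.
  At 36: go right to 8.
    At 8: go left to 6.
      At 6: no left child.
      Visit 6.
      At 6: go right to 16.
        16 is a leaf — visit 16.
    Visit 8.
    At 8: go right to 21.
      21 is a leaf — visit 21.

31 33 1 34 30 36 6 16 8 21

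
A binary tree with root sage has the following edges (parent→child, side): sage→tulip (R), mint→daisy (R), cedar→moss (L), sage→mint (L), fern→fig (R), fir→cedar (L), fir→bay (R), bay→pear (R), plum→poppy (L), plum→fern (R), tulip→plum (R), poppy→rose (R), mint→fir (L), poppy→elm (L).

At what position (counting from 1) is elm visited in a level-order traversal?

Level-order visits nodes level by level from the root, left to right within each level.
Level 0: sage
Level 1: mint, tulip
Level 2: fir, daisy, plum
Level 3: cedar, bay, poppy, fern
Level 4: moss, pear, elm, rose, fig
Full level-order sequence: sage, mint, tulip, fir, daisy, plum, cedar, bay, poppy, fern, moss, pear, elm, rose, fig.

13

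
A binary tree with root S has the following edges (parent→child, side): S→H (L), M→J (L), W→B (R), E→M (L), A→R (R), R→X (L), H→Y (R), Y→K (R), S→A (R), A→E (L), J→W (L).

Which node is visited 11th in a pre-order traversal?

R

Pre-order visits the node, then its left subtree, then its right subtree.
Visit S.
At S: go left to H.
  Visit H.
  At H: no left child.
  At H: go right to Y.
    Visit Y.
    At Y: no left child.
    At Y: go right to K.
      K is a leaf — visit K.
At S: go right to A.
  Visit A.
  At A: go left to E.
    Visit E.
    At E: go left to M.
      Visit M.
      At M: go left to J.
        Visit J.
        At J: go left to W.
          Visit W.
          At W: no left child.
          At W: go right to B.
            B is a leaf — visit B.
        At J: no right child.
      At M: no right child.
    At E: no right child.
  At A: go right to R.
    Visit R.
    At R: go left to X.
      X is a leaf — visit X.
    At R: no right child.
Full pre-order sequence: S, H, Y, K, A, E, M, J, W, B, R, X.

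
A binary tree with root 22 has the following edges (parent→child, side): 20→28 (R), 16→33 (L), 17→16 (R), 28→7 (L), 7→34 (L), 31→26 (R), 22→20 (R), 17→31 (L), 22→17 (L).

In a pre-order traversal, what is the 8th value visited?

Pre-order visits the node, then its left subtree, then its right subtree.
Visit 22.
At 22: go left to 17.
  Visit 17.
  At 17: go left to 31.
    Visit 31.
    At 31: no left child.
    At 31: go right to 26.
      26 is a leaf — visit 26.
  At 17: go right to 16.
    Visit 16.
    At 16: go left to 33.
      33 is a leaf — visit 33.
    At 16: no right child.
At 22: go right to 20.
  Visit 20.
  At 20: no left child.
  At 20: go right to 28.
    Visit 28.
    At 28: go left to 7.
      Visit 7.
      At 7: go left to 34.
        34 is a leaf — visit 34.
      At 7: no right child.
    At 28: no right child.
Full pre-order sequence: 22, 17, 31, 26, 16, 33, 20, 28, 7, 34.

28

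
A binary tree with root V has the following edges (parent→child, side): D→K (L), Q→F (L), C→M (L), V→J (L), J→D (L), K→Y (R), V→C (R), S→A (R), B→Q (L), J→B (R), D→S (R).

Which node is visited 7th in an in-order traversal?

In-order visits the left subtree, then the node, then the right subtree.
At V: go left to J.
  At J: go left to D.
    At D: go left to K.
      At K: no left child.
      Visit K.
      At K: go right to Y.
        Y is a leaf — visit Y.
    Visit D.
    At D: go right to S.
      At S: no left child.
      Visit S.
      At S: go right to A.
        A is a leaf — visit A.
  Visit J.
  At J: go right to B.
    At B: go left to Q.
      At Q: go left to F.
        F is a leaf — visit F.
      Visit Q.
      At Q: no right child.
    Visit B.
    At B: no right child.
Visit V.
At V: go right to C.
  At C: go left to M.
    M is a leaf — visit M.
  Visit C.
  At C: no right child.
Full in-order sequence: K, Y, D, S, A, J, F, Q, B, V, M, C.

F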